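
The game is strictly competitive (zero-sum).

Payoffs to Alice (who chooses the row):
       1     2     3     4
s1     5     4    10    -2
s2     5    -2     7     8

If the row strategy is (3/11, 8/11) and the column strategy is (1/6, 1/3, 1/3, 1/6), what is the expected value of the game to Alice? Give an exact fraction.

277/66

Against (1/6, 1/3, 1/3, 1/6), each row's expected payoff is s1: 31/6; s2: 23/6.
Taking the (3/11, 8/11)-weighted average: (3/11)·(31/6) + (8/11)·(23/6) = 277/66.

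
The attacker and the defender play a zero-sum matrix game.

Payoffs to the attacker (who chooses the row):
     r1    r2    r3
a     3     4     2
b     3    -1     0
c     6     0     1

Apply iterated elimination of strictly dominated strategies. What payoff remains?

2

Row b is strictly dominated by row c (6>3, 0>-1, 1>0); eliminate b.
Column r1 is strictly dominated by r3 for the defender (2<3, 1<6); eliminate r1.
Row c is strictly dominated by row a (4>0, 2>1); eliminate c.
Column r2 is strictly dominated by r3 for the defender (2<4); eliminate r2.
Only (a, r3) remains, with payoff 2.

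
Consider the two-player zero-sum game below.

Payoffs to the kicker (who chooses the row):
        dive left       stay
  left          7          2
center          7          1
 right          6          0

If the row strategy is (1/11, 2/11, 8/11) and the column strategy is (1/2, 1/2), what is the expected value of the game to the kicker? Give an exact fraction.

Against (1/2, 1/2), each row's expected payoff is left: 9/2; center: 4; right: 3.
Taking the (1/11, 2/11, 8/11)-weighted average: (1/11)·(9/2) + (2/11)·(4) + (8/11)·(3) = 73/22.

73/22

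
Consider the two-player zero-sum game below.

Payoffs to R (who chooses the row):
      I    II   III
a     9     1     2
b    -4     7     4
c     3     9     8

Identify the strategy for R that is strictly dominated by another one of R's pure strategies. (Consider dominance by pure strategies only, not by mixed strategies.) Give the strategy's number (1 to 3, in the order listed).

Compare b with c: 3 > -4, 9 > 7, 8 > 4.
So c strictly dominates b for R; b is strictly dominated.

2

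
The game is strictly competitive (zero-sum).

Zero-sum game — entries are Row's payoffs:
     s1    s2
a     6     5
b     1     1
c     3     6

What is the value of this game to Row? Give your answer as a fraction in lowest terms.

21/4

Row b is strictly dominated by row c, so Row never plays it.
The remaining 2×2 game on (a, c) × (s1, s2) has no saddle point. Let Row play a with probability p; indifference gives 6p + 3(1−p) = 5p + 6(1−p), so p = 3/4.
Similarly Column's optimal q on s1 is 1/4, and the value is 6·(1/4) + (5)·(3/4) = 21/4.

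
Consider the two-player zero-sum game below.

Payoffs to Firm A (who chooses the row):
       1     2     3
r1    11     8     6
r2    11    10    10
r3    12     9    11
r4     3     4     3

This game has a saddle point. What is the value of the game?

Row minima: 6, 10, 9, 3 → Firm A's maximin is 10.
Column maxima: 12, 10, 11 → Firm B's minimax is 10.
They coincide at (r2, 2), so the value is 10.

10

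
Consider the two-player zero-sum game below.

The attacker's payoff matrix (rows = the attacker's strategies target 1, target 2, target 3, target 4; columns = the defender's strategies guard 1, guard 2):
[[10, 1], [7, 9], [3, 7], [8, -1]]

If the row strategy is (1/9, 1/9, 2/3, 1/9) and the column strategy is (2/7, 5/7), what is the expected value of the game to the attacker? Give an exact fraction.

341/63

Against (2/7, 5/7), each row's expected payoff is target 1: 25/7; target 2: 59/7; target 3: 41/7; target 4: 11/7.
Taking the (1/9, 1/9, 2/3, 1/9)-weighted average: (1/9)·(25/7) + (1/9)·(59/7) + (2/3)·(41/7) + (1/9)·(11/7) = 341/63.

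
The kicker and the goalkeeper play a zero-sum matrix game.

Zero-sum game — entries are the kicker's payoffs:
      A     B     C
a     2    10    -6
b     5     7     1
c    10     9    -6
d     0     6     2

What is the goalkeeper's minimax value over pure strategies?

2

The worst case (largest entry) in each column is A: 10, B: 10, C: 2.
The best (smallest) of these is 2.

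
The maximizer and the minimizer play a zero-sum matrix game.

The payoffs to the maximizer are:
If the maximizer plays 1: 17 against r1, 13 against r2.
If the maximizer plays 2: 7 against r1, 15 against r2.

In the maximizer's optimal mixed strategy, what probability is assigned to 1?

Row minima are 13 and 7, so the maximizer's maximin is 13; column maxima are 17 and 15, so the minimizer's minimax is 15. These differ, so the equilibrium is in mixed strategies.
Let the maximizer play 1 with probability p. The minimizer is indifferent when 17p + 7(1−p) = 13p + 15(1−p), giving p = 2/3.

2/3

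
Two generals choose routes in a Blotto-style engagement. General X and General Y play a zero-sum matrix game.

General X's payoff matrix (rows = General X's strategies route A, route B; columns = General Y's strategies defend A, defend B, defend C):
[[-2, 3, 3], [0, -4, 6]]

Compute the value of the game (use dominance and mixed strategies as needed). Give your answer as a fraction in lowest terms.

-8/9

Column defend C is strictly dominated by defend A for General Y (it gives General X more in every row).
The remaining 2×2 game on (route A, route B) × (defend A, defend B) has no saddle point. Let General X play route A with probability p; indifference gives −2p = 3p − 4(1−p), so p = 4/9.
Similarly General Y's optimal q on defend A is 7/9, and the value is -2·(7/9) + (3)·(2/9) = -8/9.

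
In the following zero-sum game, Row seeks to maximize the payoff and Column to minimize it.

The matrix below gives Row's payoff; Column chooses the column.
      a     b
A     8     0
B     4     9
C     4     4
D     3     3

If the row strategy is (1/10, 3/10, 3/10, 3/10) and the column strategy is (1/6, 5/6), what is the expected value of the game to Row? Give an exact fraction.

281/60

Against (1/6, 5/6), each row's expected payoff is A: 4/3; B: 49/6; C: 4; D: 3.
Taking the (1/10, 3/10, 3/10, 3/10)-weighted average: (1/10)·(4/3) + (3/10)·(49/6) + (3/10)·(4) + (3/10)·(3) = 281/60.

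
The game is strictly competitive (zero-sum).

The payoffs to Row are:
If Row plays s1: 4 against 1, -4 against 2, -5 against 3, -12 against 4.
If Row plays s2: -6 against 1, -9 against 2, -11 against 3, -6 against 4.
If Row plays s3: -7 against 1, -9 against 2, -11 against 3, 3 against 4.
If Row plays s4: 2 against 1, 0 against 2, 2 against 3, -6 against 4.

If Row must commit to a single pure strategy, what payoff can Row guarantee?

The worst-case payoff for each row is s1: -12, s2: -11, s3: -11, s4: -6.
The best of these is -6.

-6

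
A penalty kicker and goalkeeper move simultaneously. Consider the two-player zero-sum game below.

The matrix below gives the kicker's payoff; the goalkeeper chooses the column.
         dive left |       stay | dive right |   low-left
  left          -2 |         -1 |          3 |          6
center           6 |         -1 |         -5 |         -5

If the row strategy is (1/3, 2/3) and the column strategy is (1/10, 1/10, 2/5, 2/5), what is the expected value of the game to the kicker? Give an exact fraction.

Against (1/10, 1/10, 2/5, 2/5), each row's expected payoff is left: 33/10; center: -7/2.
Taking the (1/3, 2/3)-weighted average: (1/3)·(33/10) + (2/3)·(-7/2) = -37/30.

-37/30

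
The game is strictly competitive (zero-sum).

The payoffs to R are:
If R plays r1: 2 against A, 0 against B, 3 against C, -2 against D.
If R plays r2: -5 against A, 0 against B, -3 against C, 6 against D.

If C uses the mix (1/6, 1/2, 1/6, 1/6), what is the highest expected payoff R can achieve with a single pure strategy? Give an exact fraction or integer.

r1: (2)·(1/6) + (0)·(1/2) + (3)·(1/6) + (-2)·(1/6) = 1/2.
r2: (-5)·(1/6) + (0)·(1/2) + (-3)·(1/6) + (6)·(1/6) = -1/3.
The best pure response is r1 with expected payoff 1/2.

1/2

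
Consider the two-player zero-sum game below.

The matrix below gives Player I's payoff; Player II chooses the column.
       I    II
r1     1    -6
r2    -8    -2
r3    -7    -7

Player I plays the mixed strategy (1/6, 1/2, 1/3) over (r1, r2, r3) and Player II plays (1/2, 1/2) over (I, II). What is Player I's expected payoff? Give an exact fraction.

-21/4

Against (1/2, 1/2), each row's expected payoff is r1: -5/2; r2: -5; r3: -7.
Taking the (1/6, 1/2, 1/3)-weighted average: (1/6)·(-5/2) + (1/2)·(-5) + (1/3)·(-7) = -21/4.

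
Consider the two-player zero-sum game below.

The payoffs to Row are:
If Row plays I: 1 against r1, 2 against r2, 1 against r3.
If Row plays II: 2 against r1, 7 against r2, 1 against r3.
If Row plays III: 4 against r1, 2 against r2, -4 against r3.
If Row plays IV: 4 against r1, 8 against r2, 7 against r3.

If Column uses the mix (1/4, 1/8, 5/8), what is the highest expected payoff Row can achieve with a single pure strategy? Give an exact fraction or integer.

51/8

I: (1)·(1/4) + (2)·(1/8) + (1)·(5/8) = 9/8.
II: (2)·(1/4) + (7)·(1/8) + (1)·(5/8) = 2.
III: (4)·(1/4) + (2)·(1/8) + (-4)·(5/8) = -5/4.
IV: (4)·(1/4) + (8)·(1/8) + (7)·(5/8) = 51/8.
The best pure response is IV with expected payoff 51/8.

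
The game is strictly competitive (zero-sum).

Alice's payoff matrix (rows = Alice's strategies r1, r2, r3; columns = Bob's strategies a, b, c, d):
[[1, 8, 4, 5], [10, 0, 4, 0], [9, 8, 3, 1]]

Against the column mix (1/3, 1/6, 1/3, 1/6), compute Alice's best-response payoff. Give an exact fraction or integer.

r1: (1)·(1/3) + (8)·(1/6) + (4)·(1/3) + (5)·(1/6) = 23/6.
r2: (10)·(1/3) + (0)·(1/6) + (4)·(1/3) + (0)·(1/6) = 14/3.
r3: (9)·(1/3) + (8)·(1/6) + (3)·(1/3) + (1)·(1/6) = 11/2.
The best pure response is r3 with expected payoff 11/2.

11/2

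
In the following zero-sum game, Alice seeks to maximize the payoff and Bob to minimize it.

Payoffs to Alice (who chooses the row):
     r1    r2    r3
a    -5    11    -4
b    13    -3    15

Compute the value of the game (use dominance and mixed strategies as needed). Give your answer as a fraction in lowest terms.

Column r3 is strictly dominated by r1 for Bob (it gives Alice more in every row).
The remaining 2×2 game on (a, b) × (r1, r2) has no saddle point. Let Alice play a with probability p; indifference gives −5p + 13(1−p) = 11p − 3(1−p), so p = 1/2.
Similarly Bob's optimal q on r1 is 7/16, and the value is -5·(7/16) + (11)·(9/16) = 4.

4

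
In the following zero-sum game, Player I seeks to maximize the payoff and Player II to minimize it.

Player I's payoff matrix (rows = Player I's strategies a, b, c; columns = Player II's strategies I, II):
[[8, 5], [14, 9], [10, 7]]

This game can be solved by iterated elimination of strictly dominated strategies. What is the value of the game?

Column I is strictly dominated by II for Player II (5<8, 9<14, 7<10); eliminate I.
Row c is strictly dominated by row b (9>7); eliminate c.
Row a is strictly dominated by row b (9>5); eliminate a.
Only (b, II) remains, with payoff 9.

9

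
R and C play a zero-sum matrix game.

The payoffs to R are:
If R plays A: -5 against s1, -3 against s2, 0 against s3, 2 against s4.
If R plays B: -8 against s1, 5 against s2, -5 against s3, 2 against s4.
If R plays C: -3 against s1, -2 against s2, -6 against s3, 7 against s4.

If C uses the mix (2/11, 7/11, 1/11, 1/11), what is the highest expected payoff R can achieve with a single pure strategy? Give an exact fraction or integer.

A: (-5)·(2/11) + (-3)·(7/11) + (0)·(1/11) + (2)·(1/11) = -29/11.
B: (-8)·(2/11) + (5)·(7/11) + (-5)·(1/11) + (2)·(1/11) = 16/11.
C: (-3)·(2/11) + (-2)·(7/11) + (-6)·(1/11) + (7)·(1/11) = -19/11.
The best pure response is B with expected payoff 16/11.

16/11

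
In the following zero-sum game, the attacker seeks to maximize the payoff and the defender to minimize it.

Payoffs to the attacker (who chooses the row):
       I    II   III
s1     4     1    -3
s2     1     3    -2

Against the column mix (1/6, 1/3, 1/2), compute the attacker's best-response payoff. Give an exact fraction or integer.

s1: (4)·(1/6) + (1)·(1/3) + (-3)·(1/2) = -1/2.
s2: (1)·(1/6) + (3)·(1/3) + (-2)·(1/2) = 1/6.
The best pure response is s2 with expected payoff 1/6.

1/6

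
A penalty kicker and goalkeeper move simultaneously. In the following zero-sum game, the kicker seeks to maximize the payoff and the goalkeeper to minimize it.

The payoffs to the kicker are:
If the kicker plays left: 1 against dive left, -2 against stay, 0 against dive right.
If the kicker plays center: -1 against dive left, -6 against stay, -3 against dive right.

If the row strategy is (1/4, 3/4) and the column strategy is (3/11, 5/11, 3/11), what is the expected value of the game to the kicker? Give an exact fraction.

Against (3/11, 5/11, 3/11), each row's expected payoff is left: -7/11; center: -42/11.
Taking the (1/4, 3/4)-weighted average: (1/4)·(-7/11) + (3/4)·(-42/11) = -133/44.

-133/44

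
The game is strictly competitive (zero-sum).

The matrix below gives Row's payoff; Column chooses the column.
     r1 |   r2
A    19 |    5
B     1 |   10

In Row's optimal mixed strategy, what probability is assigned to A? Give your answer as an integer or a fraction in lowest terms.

9/23

Row minima are 5 and 1, so Row's maximin is 5; column maxima are 19 and 10, so Column's minimax is 10. These differ, so the equilibrium is in mixed strategies.
Let Row play A with probability p. Column is indifferent when 19p + (1−p) = 5p + 10(1−p), giving p = 9/23.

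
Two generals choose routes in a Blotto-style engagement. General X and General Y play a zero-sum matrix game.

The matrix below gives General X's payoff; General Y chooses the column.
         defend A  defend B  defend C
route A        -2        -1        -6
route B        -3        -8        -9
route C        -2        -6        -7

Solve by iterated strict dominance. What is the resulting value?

-6

Row route B is strictly dominated by row route A (-2>-3, -1>-8, -6>-9); eliminate route B.
Column defend A is strictly dominated by defend C for General Y (-6<-2, -7<-2); eliminate defend A.
Column defend B is strictly dominated by defend C for General Y (-6<-1, -7<-6); eliminate defend B.
Row route C is strictly dominated by row route A (-6>-7); eliminate route C.
Only (route A, defend C) remains, with payoff -6.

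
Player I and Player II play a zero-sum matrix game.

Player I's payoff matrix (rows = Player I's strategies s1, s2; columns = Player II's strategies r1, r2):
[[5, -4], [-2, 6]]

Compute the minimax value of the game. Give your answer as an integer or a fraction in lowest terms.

22/17

Row minima are -4 and -2, so Player I's maximin is -2; column maxima are 5 and 6, so Player II's minimax is 5. These differ, so the equilibrium is in mixed strategies.
Let Player I play s1 with probability p. Player II is indifferent when 5p − 2(1−p) = −4p + 6(1−p), giving p = 8/17.
Let Player II play r1 with probability q. Player I is indifferent when 5q − 4(1−q) = −2q + 6(1−q), giving q = 10/17.
The value is 5·(10/17) + (-4)·(7/17) = 22/17.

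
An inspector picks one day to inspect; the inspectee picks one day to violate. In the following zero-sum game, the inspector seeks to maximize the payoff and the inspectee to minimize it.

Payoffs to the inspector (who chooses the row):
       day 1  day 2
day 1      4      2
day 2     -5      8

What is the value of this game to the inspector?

Row minima are 2 and -5, so the inspector's maximin is 2; column maxima are 4 and 8, so the inspectee's minimax is 4. These differ, so the equilibrium is in mixed strategies.
Let the inspector play day 1 with probability p. The inspectee is indifferent when 4p − 5(1−p) = 2p + 8(1−p), giving p = 13/15.
Let the inspectee play day 1 with probability q. The inspector is indifferent when 4q + 2(1−q) = −5q + 8(1−q), giving q = 2/5.
The value is 4·(2/5) + (2)·(3/5) = 14/5.

14/5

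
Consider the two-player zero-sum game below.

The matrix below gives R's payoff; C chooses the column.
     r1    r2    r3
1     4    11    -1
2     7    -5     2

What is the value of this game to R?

17/19

Column r1 is strictly dominated by r3 for C (it gives R more in every row).
The remaining 2×2 game on (1, 2) × (r2, r3) has no saddle point. Let R play 1 with probability p; indifference gives 11p − 5(1−p) = −p + 2(1−p), so p = 7/19.
Similarly C's optimal q on r2 is 3/19, and the value is 11·(3/19) + (-1)·(16/19) = 17/19.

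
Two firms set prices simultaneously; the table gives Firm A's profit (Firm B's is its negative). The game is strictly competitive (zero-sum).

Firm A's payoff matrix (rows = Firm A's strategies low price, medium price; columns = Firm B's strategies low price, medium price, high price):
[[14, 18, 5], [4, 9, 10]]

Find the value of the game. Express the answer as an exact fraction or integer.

8

Column medium price is strictly dominated by low price for Firm B (it gives Firm A more in every row).
The remaining 2×2 game on (low price, medium price) × (low price, high price) has no saddle point. Let Firm A play low price with probability p; indifference gives 14p + 4(1−p) = 5p + 10(1−p), so p = 2/5.
Similarly Firm B's optimal q on low price is 1/3, and the value is 14·(1/3) + (5)·(2/3) = 8.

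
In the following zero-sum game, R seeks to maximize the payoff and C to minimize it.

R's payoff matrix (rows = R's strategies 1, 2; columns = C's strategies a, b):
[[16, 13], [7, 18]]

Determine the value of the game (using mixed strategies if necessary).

197/14

Row minima are 13 and 7, so R's maximin is 13; column maxima are 16 and 18, so C's minimax is 16. These differ, so the equilibrium is in mixed strategies.
Let R play 1 with probability p. C is indifferent when 16p + 7(1−p) = 13p + 18(1−p), giving p = 11/14.
Let C play a with probability q. R is indifferent when 16q + 13(1−q) = 7q + 18(1−q), giving q = 5/14.
The value is 16·(5/14) + (13)·(9/14) = 197/14.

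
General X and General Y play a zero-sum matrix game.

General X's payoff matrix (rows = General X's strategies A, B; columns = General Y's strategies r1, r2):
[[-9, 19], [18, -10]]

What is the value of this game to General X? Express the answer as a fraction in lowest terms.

Row minima are -9 and -10, so General X's maximin is -9; column maxima are 18 and 19, so General Y's minimax is 18. These differ, so the equilibrium is in mixed strategies.
Let General X play A with probability p. General Y is indifferent when −9p + 18(1−p) = 19p − 10(1−p), giving p = 1/2.
Let General Y play r1 with probability q. General X is indifferent when −9q + 19(1−q) = 18q − 10(1−q), giving q = 29/56.
The value is -9·(29/56) + (19)·(27/56) = 9/2.

9/2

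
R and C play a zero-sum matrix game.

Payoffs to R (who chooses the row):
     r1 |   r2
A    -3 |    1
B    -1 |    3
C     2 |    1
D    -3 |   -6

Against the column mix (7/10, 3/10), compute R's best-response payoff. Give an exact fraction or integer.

17/10

A: (-3)·(7/10) + (1)·(3/10) = -9/5.
B: (-1)·(7/10) + (3)·(3/10) = 1/5.
C: (2)·(7/10) + (1)·(3/10) = 17/10.
D: (-3)·(7/10) + (-6)·(3/10) = -39/10.
The best pure response is C with expected payoff 17/10.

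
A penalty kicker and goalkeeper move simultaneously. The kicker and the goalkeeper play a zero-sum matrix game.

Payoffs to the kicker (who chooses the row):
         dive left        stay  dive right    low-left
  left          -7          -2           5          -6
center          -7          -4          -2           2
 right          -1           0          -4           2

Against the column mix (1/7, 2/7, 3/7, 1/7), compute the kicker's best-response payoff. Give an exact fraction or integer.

left: (-7)·(1/7) + (-2)·(2/7) + (5)·(3/7) + (-6)·(1/7) = -2/7.
center: (-7)·(1/7) + (-4)·(2/7) + (-2)·(3/7) + (2)·(1/7) = -19/7.
right: (-1)·(1/7) + (0)·(2/7) + (-4)·(3/7) + (2)·(1/7) = -11/7.
The best pure response is left with expected payoff -2/7.

-2/7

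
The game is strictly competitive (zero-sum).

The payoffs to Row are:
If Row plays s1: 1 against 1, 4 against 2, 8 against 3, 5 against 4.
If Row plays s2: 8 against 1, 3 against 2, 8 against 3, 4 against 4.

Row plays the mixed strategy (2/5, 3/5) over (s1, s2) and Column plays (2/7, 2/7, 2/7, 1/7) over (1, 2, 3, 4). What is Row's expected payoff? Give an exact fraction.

Against (2/7, 2/7, 2/7, 1/7), each row's expected payoff is s1: 31/7; s2: 6.
Taking the (2/5, 3/5)-weighted average: (2/5)·(31/7) + (3/5)·(6) = 188/35.

188/35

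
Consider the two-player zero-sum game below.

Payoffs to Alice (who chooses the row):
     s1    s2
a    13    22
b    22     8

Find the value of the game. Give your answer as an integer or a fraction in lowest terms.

Row minima are 13 and 8, so Alice's maximin is 13; column maxima are 22 and 22, so Bob's minimax is 22. These differ, so the equilibrium is in mixed strategies.
Let Alice play a with probability p. Bob is indifferent when 13p + 22(1−p) = 22p + 8(1−p), giving p = 14/23.
Let Bob play s1 with probability q. Alice is indifferent when 13q + 22(1−q) = 22q + 8(1−q), giving q = 14/23.
The value is 13·(14/23) + (22)·(9/23) = 380/23.

380/23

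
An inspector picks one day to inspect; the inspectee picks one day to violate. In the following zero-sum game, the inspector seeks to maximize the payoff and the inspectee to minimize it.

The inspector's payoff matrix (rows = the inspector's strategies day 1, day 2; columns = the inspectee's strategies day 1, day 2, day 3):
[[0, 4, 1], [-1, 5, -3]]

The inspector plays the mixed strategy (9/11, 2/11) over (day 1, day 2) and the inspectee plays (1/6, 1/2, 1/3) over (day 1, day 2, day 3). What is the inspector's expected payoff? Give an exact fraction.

Against (1/6, 1/2, 1/3), each row's expected payoff is day 1: 7/3; day 2: 4/3.
Taking the (9/11, 2/11)-weighted average: (9/11)·(7/3) + (2/11)·(4/3) = 71/33.

71/33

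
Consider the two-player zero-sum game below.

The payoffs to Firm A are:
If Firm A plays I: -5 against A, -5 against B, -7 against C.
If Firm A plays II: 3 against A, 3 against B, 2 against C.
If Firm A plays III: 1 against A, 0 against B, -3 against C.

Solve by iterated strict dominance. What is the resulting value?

2

Row I is strictly dominated by row II (3>-5, 3>-5, 2>-7); eliminate I.
Column A is strictly dominated by C for Firm B (2<3, -3<1); eliminate A.
Column B is strictly dominated by C for Firm B (2<3, -3<0); eliminate B.
Row III is strictly dominated by row II (2>-3); eliminate III.
Only (II, C) remains, with payoff 2.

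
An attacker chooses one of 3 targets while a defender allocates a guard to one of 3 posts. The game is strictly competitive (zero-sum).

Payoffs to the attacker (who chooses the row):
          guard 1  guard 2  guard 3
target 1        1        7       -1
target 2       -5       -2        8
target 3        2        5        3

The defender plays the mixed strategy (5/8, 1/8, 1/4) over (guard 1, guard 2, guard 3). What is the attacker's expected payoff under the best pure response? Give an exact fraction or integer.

target 1: (1)·(5/8) + (7)·(1/8) + (-1)·(1/4) = 5/4.
target 2: (-5)·(5/8) + (-2)·(1/8) + (8)·(1/4) = -11/8.
target 3: (2)·(5/8) + (5)·(1/8) + (3)·(1/4) = 21/8.
The best pure response is target 3 with expected payoff 21/8.

21/8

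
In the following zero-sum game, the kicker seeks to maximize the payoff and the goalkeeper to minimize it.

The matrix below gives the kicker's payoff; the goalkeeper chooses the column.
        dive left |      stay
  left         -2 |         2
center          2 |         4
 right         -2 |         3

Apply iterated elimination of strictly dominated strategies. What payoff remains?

2

Row left is strictly dominated by row center (2>-2, 4>2); eliminate left.
Column stay is strictly dominated by dive left for the goalkeeper (2<4, -2<3); eliminate stay.
Row right is strictly dominated by row center (2>-2); eliminate right.
Only (center, dive left) remains, with payoff 2.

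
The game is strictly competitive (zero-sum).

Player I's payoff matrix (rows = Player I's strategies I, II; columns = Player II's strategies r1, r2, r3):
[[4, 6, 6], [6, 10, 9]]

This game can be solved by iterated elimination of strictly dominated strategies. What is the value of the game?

Row I is strictly dominated by row II (6>4, 10>6, 9>6); eliminate I.
Column r2 is strictly dominated by r1 for Player II (6<10); eliminate r2.
Column r3 is strictly dominated by r1 for Player II (6<9); eliminate r3.
Only (II, r1) remains, with payoff 6.

6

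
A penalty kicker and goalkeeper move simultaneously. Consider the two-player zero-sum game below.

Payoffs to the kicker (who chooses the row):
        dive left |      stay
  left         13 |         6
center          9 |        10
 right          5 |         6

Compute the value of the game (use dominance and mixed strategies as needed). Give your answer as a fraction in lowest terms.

Row right is strictly dominated by row center, so the kicker never plays it.
The remaining 2×2 game on (left, center) × (dive left, stay) has no saddle point. Let the kicker play left with probability p; indifference gives 13p + 9(1−p) = 6p + 10(1−p), so p = 1/8.
Similarly the goalkeeper's optimal q on dive left is 1/2, and the value is 13·(1/2) + (6)·(1/2) = 19/2.

19/2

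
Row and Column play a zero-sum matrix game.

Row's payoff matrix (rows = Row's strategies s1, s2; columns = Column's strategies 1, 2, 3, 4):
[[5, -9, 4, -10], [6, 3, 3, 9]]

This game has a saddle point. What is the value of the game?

3

Row minima: -10, 3 → Row's maximin is 3.
Column maxima: 6, 3, 4, 9 → Column's minimax is 3.
They coincide at (s2, 2), so the value is 3.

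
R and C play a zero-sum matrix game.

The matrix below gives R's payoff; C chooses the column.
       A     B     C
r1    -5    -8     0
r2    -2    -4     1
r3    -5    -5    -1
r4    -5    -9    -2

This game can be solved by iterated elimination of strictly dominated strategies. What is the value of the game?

Column C is strictly dominated by A for C (-5<0, -2<1, -5<-1, -5<-2); eliminate C.
Row r3 is strictly dominated by row r2 (-2>-5, -4>-5); eliminate r3.
Row r4 is strictly dominated by row r2 (-2>-5, -4>-9); eliminate r4.
Column A is strictly dominated by B for C (-8<-5, -4<-2); eliminate A.
Row r1 is strictly dominated by row r2 (-4>-8); eliminate r1.
Only (r2, B) remains, with payoff -4.

-4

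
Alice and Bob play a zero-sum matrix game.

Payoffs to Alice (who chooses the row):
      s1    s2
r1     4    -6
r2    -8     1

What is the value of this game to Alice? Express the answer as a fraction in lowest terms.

-44/19

Row minima are -6 and -8, so Alice's maximin is -6; column maxima are 4 and 1, so Bob's minimax is 1. These differ, so the equilibrium is in mixed strategies.
Let Alice play r1 with probability p. Bob is indifferent when 4p − 8(1−p) = −6p + (1−p), giving p = 9/19.
Let Bob play s1 with probability q. Alice is indifferent when 4q − 6(1−q) = −8q + (1−q), giving q = 7/19.
The value is 4·(7/19) + (-6)·(12/19) = -44/19.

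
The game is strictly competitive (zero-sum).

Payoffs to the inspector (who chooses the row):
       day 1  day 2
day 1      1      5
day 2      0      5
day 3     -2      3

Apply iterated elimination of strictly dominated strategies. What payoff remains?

Row day 3 is strictly dominated by row day 1 (1>-2, 5>3); eliminate day 3.
Column day 2 is strictly dominated by day 1 for the inspectee (1<5, 0<5); eliminate day 2.
Row day 2 is strictly dominated by row day 1 (1>0); eliminate day 2.
Only (day 1, day 1) remains, with payoff 1.

1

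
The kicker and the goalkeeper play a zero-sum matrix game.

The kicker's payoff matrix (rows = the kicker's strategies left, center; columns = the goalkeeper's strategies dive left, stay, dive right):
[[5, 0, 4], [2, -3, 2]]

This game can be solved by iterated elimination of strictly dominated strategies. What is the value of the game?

0

Column dive right is strictly dominated by stay for the goalkeeper (0<4, -3<2); eliminate dive right.
Column dive left is strictly dominated by stay for the goalkeeper (0<5, -3<2); eliminate dive left.
Row center is strictly dominated by row left (0>-3); eliminate center.
Only (left, stay) remains, with payoff 0.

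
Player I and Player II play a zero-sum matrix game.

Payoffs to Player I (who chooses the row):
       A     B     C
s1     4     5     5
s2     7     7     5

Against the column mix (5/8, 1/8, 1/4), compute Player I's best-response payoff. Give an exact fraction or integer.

13/2

s1: (4)·(5/8) + (5)·(1/8) + (5)·(1/4) = 35/8.
s2: (7)·(5/8) + (7)·(1/8) + (5)·(1/4) = 13/2.
The best pure response is s2 with expected payoff 13/2.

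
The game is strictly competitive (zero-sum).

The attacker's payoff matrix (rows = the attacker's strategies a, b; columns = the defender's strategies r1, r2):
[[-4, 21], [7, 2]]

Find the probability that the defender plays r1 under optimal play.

Row minima are -4 and 2, so the attacker's maximin is 2; column maxima are 7 and 21, so the defender's minimax is 7. These differ, so the equilibrium is in mixed strategies.
Let the defender play r1 with probability q. The attacker is indifferent when −4q + 21(1−q) = 7q + 2(1−q), giving q = 19/30.

19/30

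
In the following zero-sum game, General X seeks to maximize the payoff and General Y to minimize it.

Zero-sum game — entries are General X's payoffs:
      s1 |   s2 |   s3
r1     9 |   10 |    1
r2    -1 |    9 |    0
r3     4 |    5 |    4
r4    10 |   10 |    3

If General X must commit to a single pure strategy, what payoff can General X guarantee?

4

The worst-case payoff for each row is r1: 1, r2: -1, r3: 4, r4: 3.
The best of these is 4.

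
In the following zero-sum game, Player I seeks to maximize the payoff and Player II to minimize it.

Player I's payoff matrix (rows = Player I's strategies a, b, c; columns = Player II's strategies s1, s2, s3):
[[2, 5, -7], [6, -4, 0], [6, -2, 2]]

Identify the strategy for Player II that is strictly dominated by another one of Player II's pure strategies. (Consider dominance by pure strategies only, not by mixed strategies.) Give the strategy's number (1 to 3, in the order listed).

Player II prefers columns that give Player I less. Compare s1 with s3: -7 < 2, 0 < 6, 2 < 6.
So s3 strictly dominates s1 for Player II; s1 is strictly dominated.

1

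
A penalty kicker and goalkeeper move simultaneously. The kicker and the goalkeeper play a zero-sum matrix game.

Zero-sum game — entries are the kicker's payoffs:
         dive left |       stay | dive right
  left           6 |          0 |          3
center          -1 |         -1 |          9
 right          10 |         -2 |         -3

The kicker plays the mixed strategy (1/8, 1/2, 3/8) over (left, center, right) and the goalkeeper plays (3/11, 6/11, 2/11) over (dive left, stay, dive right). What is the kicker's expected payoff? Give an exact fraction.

Against (3/11, 6/11, 2/11), each row's expected payoff is left: 24/11; center: 9/11; right: 12/11.
Taking the (1/8, 1/2, 3/8)-weighted average: (1/8)·(24/11) + (1/2)·(9/11) + (3/8)·(12/11) = 12/11.

12/11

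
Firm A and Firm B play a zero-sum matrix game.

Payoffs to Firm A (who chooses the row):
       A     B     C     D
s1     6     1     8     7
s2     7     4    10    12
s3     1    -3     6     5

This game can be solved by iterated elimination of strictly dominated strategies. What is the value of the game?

4

Column A is strictly dominated by B for Firm B (1<6, 4<7, -3<1); eliminate A.
Row s1 is strictly dominated by row s2 (4>1, 10>8, 12>7); eliminate s1.
Row s3 is strictly dominated by row s2 (4>-3, 10>6, 12>5); eliminate s3.
Column C is strictly dominated by B for Firm B (4<10); eliminate C.
Column D is strictly dominated by B for Firm B (4<12); eliminate D.
Only (s2, B) remains, with payoff 4.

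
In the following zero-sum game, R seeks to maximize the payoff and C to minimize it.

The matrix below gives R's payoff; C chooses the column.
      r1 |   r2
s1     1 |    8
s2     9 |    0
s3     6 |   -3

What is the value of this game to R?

Row s3 is strictly dominated by row s2, so R never plays it.
The remaining 2×2 game on (s1, s2) × (r1, r2) has no saddle point. Let R play s1 with probability p; indifference gives p + 9(1−p) = 8p, so p = 9/16.
Similarly C's optimal q on r1 is 1/2, and the value is 1·(1/2) + (8)·(1/2) = 9/2.

9/2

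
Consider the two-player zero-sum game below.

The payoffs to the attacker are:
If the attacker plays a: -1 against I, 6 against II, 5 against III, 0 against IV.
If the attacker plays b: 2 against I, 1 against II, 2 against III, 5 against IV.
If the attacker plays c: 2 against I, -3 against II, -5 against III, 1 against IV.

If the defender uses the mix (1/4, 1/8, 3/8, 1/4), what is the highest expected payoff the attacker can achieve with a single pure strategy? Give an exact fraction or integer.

a: (-1)·(1/4) + (6)·(1/8) + (5)·(3/8) + (0)·(1/4) = 19/8.
b: (2)·(1/4) + (1)·(1/8) + (2)·(3/8) + (5)·(1/4) = 21/8.
c: (2)·(1/4) + (-3)·(1/8) + (-5)·(3/8) + (1)·(1/4) = -3/2.
The best pure response is b with expected payoff 21/8.

21/8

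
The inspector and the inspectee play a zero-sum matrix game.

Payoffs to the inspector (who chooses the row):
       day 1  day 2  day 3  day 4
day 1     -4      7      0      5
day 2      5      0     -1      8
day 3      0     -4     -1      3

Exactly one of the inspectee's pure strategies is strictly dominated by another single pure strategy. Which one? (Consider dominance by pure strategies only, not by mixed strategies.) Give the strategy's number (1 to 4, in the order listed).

The inspectee prefers columns that give the inspector less. Compare day 4 with day 1: -4 < 5, 5 < 8, 0 < 3.
So day 1 strictly dominates day 4 for the inspectee; day 4 is strictly dominated.

4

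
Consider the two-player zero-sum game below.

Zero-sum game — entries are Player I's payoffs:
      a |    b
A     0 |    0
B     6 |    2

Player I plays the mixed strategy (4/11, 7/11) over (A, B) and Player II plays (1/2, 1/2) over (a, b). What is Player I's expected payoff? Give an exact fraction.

Against (1/2, 1/2), each row's expected payoff is A: 0; B: 4.
Taking the (4/11, 7/11)-weighted average: (4/11)·(0) + (7/11)·(4) = 28/11.

28/11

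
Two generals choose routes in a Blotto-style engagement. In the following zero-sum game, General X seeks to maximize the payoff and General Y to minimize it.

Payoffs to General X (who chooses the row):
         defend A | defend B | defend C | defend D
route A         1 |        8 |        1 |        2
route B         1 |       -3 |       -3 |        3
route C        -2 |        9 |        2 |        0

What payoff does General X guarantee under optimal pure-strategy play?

Row minima: 1, -3, -2 → General X's maximin is 1.
Column maxima: 1, 9, 2, 3 → General Y's minimax is 1.
They coincide at (route A, defend A), so the value is 1.

1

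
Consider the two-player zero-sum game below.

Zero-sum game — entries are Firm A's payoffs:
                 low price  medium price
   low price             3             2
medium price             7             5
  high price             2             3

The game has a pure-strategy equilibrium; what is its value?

Row minima: 2, 5, 2 → Firm A's maximin is 5.
Column maxima: 7, 5 → Firm B's minimax is 5.
They coincide at (medium price, medium price), so the value is 5.

5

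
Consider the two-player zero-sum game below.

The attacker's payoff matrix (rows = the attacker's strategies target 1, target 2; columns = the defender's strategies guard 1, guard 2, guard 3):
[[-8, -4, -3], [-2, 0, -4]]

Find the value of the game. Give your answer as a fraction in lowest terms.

-26/7

Column guard 2 is strictly dominated by guard 1 for the defender (it gives the attacker more in every row).
The remaining 2×2 game on (target 1, target 2) × (guard 1, guard 3) has no saddle point. Let the attacker play target 1 with probability p; indifference gives −8p − 2(1−p) = −3p − 4(1−p), so p = 2/7.
Similarly the defender's optimal q on guard 1 is 1/7, and the value is -8·(1/7) + (-3)·(6/7) = -26/7.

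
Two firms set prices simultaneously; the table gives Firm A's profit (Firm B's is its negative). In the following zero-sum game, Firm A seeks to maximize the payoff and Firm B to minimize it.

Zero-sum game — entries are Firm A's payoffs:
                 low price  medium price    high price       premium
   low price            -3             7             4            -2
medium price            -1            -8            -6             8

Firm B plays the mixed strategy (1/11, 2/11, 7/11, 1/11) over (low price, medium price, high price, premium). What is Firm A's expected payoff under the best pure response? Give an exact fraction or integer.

low price: (-3)·(1/11) + (7)·(2/11) + (4)·(7/11) + (-2)·(1/11) = 37/11.
medium price: (-1)·(1/11) + (-8)·(2/11) + (-6)·(7/11) + (8)·(1/11) = -51/11.
The best pure response is low price with expected payoff 37/11.

37/11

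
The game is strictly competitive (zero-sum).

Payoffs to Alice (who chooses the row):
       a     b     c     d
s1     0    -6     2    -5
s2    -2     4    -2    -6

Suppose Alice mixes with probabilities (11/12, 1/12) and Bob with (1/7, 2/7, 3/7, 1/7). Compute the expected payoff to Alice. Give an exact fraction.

Against (1/7, 2/7, 3/7, 1/7), each row's expected payoff is s1: -11/7; s2: -6/7.
Taking the (11/12, 1/12)-weighted average: (11/12)·(-11/7) + (1/12)·(-6/7) = -127/84.

-127/84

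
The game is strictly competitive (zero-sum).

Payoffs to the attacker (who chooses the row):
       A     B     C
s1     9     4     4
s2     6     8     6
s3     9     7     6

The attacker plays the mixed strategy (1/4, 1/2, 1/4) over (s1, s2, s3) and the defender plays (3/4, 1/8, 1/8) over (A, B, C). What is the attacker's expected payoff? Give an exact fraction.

Against (3/4, 1/8, 1/8), each row's expected payoff is s1: 31/4; s2: 25/4; s3: 67/8.
Taking the (1/4, 1/2, 1/4)-weighted average: (1/4)·(31/4) + (1/2)·(25/4) + (1/4)·(67/8) = 229/32.

229/32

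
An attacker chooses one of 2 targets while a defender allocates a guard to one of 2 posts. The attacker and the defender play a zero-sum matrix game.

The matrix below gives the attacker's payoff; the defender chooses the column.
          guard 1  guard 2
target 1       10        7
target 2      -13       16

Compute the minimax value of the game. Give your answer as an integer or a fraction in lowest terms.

251/32

Row minima are 7 and -13, so the attacker's maximin is 7; column maxima are 10 and 16, so the defender's minimax is 10. These differ, so the equilibrium is in mixed strategies.
Let the attacker play target 1 with probability p. The defender is indifferent when 10p − 13(1−p) = 7p + 16(1−p), giving p = 29/32.
Let the defender play guard 1 with probability q. The attacker is indifferent when 10q + 7(1−q) = −13q + 16(1−q), giving q = 9/32.
The value is 10·(9/32) + (7)·(23/32) = 251/32.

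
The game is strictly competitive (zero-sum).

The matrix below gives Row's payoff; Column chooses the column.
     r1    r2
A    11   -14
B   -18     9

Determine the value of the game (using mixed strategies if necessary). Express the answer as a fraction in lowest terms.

Row minima are -14 and -18, so Row's maximin is -14; column maxima are 11 and 9, so Column's minimax is 9. These differ, so the equilibrium is in mixed strategies.
Let Row play A with probability p. Column is indifferent when 11p − 18(1−p) = −14p + 9(1−p), giving p = 27/52.
Let Column play r1 with probability q. Row is indifferent when 11q − 14(1−q) = −18q + 9(1−q), giving q = 23/52.
The value is 11·(23/52) + (-14)·(29/52) = -153/52.

-153/52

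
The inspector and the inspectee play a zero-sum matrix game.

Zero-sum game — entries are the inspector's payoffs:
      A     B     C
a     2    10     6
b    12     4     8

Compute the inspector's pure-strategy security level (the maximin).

4

The worst-case payoff for each row is a: 2, b: 4.
The best of these is 4.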